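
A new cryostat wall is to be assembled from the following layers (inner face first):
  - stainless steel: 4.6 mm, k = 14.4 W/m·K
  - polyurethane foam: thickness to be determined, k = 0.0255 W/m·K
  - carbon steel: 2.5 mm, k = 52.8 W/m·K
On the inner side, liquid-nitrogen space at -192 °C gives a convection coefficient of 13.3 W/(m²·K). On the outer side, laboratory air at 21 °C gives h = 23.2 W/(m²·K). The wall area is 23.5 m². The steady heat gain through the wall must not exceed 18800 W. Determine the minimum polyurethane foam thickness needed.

Thermal resistances in series:
R_inner film = 1/(h_i·A) = 1/(13.3×23.5) = 0.003199 K/W
R_stainless steel = L/(kA) = 0.0046/(14.4×23.5) = 1.359×10^-5 K/W
R_carbon steel = L/(kA) = 0.0025/(52.8×23.5) = 2.015×10^-6 K/W
R_outer film = 1/(h_o·A) = 1/(23.2×23.5) = 0.001834 K/W
Sum of the known resistances R_other = 0.005049 K/W
Required total resistance R_tot = ΔT/Q_allow = 213/18800 = 0.01133 K/W
R_polyurethane foam = R_tot − R_other = 0.006281 K/W
L = R·k·A = 0.006281×0.0255×23.5

L ≈ 3.76 mm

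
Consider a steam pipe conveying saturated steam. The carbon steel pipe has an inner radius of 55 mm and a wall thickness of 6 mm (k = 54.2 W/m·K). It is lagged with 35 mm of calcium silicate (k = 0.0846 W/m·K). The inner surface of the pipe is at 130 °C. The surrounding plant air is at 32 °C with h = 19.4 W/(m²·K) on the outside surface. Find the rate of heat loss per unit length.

Radial resistances (cylindrical: R_cond = ln(r_o/r_i)/(2πkL), R_conv = 1/(h·2πrL)):
R_carbon steel pipe wall = ln(61/55)/(2π×54.2×1) = 3.04×10^-4 K/W
R_calcium silicate = ln(96/61)/(2π×0.0846×1) = 0.8531 K/W
R_outer film = 1/(h_o·2πr_oL) = 1/(19.4×2π×0.096×1) = 0.08546 K/W
R_total = 0.9389 K/W
Q = ΔT/R_total = 98/0.9389

q′ ≈ 104 W/m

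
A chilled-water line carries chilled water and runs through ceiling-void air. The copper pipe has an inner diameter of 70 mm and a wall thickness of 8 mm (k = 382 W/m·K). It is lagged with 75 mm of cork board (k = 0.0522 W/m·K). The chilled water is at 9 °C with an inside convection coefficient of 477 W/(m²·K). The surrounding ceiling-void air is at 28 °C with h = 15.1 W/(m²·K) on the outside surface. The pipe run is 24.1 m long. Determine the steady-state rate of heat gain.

Q ≈ 144 W

Radial resistances (cylindrical: R_cond = ln(r_o/r_i)/(2πkL), R_conv = 1/(h·2πrL)):
R_inner film = 1/(h_i·2πr₁L) = 1/(477×2π×0.035×24.1) = 3.956×10^-4 K/W
R_copper pipe wall = ln(43/35)/(2π×382×24.1) = 3.559×10^-6 K/W
R_cork board = ln(118/43)/(2π×0.0522×24.1) = 0.1277 K/W
R_outer film = 1/(h_o·2πr_oL) = 1/(15.1×2π×0.118×24.1) = 0.003706 K/W
R_total = 0.1318 K/W
Q = ΔT/R_total = 19/0.1318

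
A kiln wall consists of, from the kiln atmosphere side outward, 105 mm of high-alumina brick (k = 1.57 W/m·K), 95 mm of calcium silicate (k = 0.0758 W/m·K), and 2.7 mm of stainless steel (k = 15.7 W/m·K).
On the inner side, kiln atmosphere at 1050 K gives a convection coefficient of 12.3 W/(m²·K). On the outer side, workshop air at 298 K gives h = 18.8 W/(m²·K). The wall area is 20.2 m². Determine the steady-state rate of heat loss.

Thermal resistances in series:
R_inner film = 1/(h_i·A) = 1/(12.3×20.2) = 0.004025 K/W
R_high-alumina brick = L/(kA) = 0.105/(1.57×20.2) = 0.003311 K/W
R_calcium silicate = L/(kA) = 0.095/(0.0758×20.2) = 0.06204 K/W
R_stainless steel = L/(kA) = 0.0027/(15.7×20.2) = 8.514×10^-6 K/W
R_outer film = 1/(h_o·A) = 1/(18.8×20.2) = 0.002633 K/W
R_total = 0.07202 K/W
Q = ΔT / R_total = 752 / 0.07202

Q ≈ 10400 W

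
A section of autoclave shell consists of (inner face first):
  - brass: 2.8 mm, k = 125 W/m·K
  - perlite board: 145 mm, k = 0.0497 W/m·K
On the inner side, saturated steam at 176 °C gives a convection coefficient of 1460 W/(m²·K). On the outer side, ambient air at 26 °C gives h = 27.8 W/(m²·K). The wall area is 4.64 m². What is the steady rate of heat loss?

Thermal resistances in series:
R_inner film = 1/(h_i·A) = 1/(1460×4.64) = 1.476×10^-4 K/W
R_brass = L/(kA) = 0.0028/(125×4.64) = 4.828×10^-6 K/W
R_perlite board = L/(kA) = 0.145/(0.0497×4.64) = 0.6288 K/W
R_outer film = 1/(h_o·A) = 1/(27.8×4.64) = 0.007752 K/W
R_total = 0.6367 K/W
Q = ΔT / R_total = 150 / 0.6367

Q ≈ 236 W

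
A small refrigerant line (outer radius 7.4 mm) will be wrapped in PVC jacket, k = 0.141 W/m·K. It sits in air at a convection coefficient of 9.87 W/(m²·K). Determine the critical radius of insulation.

r_cr ≈ 14.3 mm

For a cylinder r_cr = k/h = 0.141/9.87
r_cr = 14.3 mm; since the bare radius (7.4 mm) is below r_cr, adding a thin layer of insulation will *increase* heat loss.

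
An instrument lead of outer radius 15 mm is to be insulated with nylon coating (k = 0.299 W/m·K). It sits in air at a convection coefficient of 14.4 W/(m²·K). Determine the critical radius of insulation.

r_cr ≈ 20.8 mm

For a cylinder r_cr = k/h = 0.299/14.4
r_cr = 20.8 mm; since the bare radius (15 mm) is below r_cr, adding a thin layer of insulation will *increase* heat loss.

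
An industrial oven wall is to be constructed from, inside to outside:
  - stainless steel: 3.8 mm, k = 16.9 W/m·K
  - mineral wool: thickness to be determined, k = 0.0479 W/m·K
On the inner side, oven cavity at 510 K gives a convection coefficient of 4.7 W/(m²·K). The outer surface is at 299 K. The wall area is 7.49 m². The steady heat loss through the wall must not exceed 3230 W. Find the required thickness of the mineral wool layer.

L ≈ 13.2 mm

Thermal resistances in series:
R_inner film = 1/(h_i·A) = 1/(4.7×7.49) = 0.02841 K/W
R_stainless steel = L/(kA) = 0.0038/(16.9×7.49) = 3.002×10^-5 K/W
Sum of the known resistances R_other = 0.02844 K/W
Required total resistance R_tot = ΔT/Q_allow = 211/3230 = 0.06533 K/W
R_mineral wool = R_tot − R_other = 0.03689 K/W
L = R·k·A = 0.03689×0.0479×7.49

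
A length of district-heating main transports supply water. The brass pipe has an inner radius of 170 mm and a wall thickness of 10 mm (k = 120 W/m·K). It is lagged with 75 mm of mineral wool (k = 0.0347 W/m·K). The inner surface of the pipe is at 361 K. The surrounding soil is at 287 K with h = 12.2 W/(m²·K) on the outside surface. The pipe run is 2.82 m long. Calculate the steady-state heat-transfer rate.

Radial resistances (cylindrical: R_cond = ln(r_o/r_i)/(2πkL), R_conv = 1/(h·2πrL)):
R_brass pipe wall = ln(180/170)/(2π×120×2.82) = 2.688×10^-5 K/W
R_mineral wool = ln(255/180)/(2π×0.0347×2.82) = 0.5665 K/W
R_outer film = 1/(h_o·2πr_oL) = 1/(12.2×2π×0.255×2.82) = 0.01814 K/W
R_total = 0.5847 K/W
Q = ΔT/R_total = 74/0.5847

Q ≈ 127 W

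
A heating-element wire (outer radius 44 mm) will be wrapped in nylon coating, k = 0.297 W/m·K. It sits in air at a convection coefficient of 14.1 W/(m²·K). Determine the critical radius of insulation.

r_cr ≈ 21.1 mm

For a cylinder r_cr = k/h = 0.297/14.1
r_cr = 21.1 mm; since the bare radius (44 mm) is above r_cr, any added insulation will reduce heat loss.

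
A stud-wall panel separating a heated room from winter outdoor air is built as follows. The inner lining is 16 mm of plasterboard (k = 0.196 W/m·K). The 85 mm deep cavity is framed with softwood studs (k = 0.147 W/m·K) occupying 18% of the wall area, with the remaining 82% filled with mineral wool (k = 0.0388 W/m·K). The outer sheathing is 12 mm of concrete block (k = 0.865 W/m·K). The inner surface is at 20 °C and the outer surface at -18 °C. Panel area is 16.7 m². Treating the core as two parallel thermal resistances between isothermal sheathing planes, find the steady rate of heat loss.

Sheathing layers in series; stud and cavity paths in parallel between them.
R_inner = 0.016/(0.196×16.7) = 0.004888 K/W
R_stud  = 0.085/(0.147×0.18×16.7) = 0.1924 K/W
R_cav   = 0.085/(0.0388×0.82×16.7) = 0.16 K/W
1/R_core = 1/R_stud + 1/R_cav → R_core = 0.08734 K/W
R_outer = 0.012/(0.865×16.7) = 8.307×10^-4 K/W
R_total = 0.09306 K/W
Q = ΔT/R_total = 38/0.09306

Q ≈ 408 W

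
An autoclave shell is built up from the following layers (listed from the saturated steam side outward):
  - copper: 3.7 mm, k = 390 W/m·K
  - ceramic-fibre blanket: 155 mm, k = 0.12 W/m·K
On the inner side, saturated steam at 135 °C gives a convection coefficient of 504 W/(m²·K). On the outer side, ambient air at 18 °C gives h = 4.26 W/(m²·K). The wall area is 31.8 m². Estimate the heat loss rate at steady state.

Q ≈ 2430 W

Using the resistance-network approach (series):
R_inner film = 1/(h_i·A) = 1/(504×31.8) = 6.239×10^-5 K/W
R_copper = L/(kA) = 0.0037/(390×31.8) = 2.983×10^-7 K/W
R_ceramic-fibre blanket = L/(kA) = 0.155/(0.12×31.8) = 0.04062 K/W
R_outer film = 1/(h_o·A) = 1/(4.26×31.8) = 0.007382 K/W
R_total = 0.04806 K/W
Q = ΔT / R_total = 117 / 0.04806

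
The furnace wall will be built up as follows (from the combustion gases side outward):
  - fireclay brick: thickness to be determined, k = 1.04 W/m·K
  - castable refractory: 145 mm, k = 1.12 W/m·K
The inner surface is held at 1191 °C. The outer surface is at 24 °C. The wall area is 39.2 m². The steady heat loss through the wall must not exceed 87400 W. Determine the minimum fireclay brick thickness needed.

L ≈ 410 mm

Series thermal resistances:
R_castable refractory = L/(kA) = 0.145/(1.12×39.2) = 0.003303 K/W
Sum of the known resistances R_other = 0.003303 K/W
Required total resistance R_tot = ΔT/Q_allow = 1167/87400 = 0.01335 K/W
R_fireclay brick = R_tot − R_other = 0.01005 K/W
L = R·k·A = 0.01005×1.04×39.2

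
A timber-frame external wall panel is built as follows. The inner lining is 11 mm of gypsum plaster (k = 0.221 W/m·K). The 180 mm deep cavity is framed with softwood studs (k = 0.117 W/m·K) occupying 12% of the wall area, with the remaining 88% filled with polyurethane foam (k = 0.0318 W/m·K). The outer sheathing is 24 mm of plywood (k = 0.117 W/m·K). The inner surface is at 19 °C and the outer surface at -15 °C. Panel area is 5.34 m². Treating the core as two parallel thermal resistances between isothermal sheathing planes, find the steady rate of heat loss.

Sheathing layers in series; stud and cavity paths in parallel between them.
R_inner = 0.011/(0.221×5.34) = 0.009321 K/W
R_stud  = 0.18/(0.117×0.12×5.34) = 2.401 K/W
R_cav   = 0.18/(0.0318×0.88×5.34) = 1.205 K/W
1/R_core = 1/R_stud + 1/R_cav → R_core = 0.8021 K/W
R_outer = 0.024/(0.117×5.34) = 0.03841 K/W
R_total = 0.8498 K/W
Q = ΔT/R_total = 34/0.8498

Q ≈ 40 W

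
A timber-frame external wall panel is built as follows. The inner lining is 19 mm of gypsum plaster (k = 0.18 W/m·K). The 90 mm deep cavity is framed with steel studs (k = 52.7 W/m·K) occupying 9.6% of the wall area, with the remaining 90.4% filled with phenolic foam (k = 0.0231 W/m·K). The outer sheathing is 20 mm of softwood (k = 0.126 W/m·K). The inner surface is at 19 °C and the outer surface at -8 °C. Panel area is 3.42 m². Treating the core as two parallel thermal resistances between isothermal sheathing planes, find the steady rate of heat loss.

Sheathing layers in series; stud and cavity paths in parallel between them.
R_inner = 0.019/(0.18×3.42) = 0.03086 K/W
R_stud  = 0.09/(52.7×0.096×3.42) = 0.005202 K/W
R_cav   = 0.09/(0.0231×0.904×3.42) = 1.26 K/W
1/R_core = 1/R_stud + 1/R_cav → R_core = 0.00518 K/W
R_outer = 0.02/(0.126×3.42) = 0.04641 K/W
R_total = 0.08246 K/W
Q = ΔT/R_total = 27/0.08246

Q ≈ 327 W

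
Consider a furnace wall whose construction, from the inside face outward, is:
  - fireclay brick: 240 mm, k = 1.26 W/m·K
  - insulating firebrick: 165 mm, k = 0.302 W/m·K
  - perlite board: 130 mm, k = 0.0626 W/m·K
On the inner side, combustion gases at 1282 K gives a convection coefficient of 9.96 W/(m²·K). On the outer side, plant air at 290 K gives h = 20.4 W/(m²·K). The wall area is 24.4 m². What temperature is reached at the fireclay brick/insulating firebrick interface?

T ≈ 1180 K

Treating each layer as a thermal resistance in series:
R_inner film = 1/(h_i·A) = 1/(9.96×24.4) = 0.004115 K/W
R_fireclay brick = L/(kA) = 0.24/(1.26×24.4) = 0.007806 K/W
R_insulating firebrick = L/(kA) = 0.165/(0.302×24.4) = 0.02239 K/W
R_perlite board = L/(kA) = 0.13/(0.0626×24.4) = 0.08511 K/W
R_outer film = 1/(h_o·A) = 1/(20.4×24.4) = 0.002009 K/W
R_total = 0.1214 K/W;  Q = ΔT/R_total = 992/0.1214 = 8169 W
T_interface = T_inner − Q·ΣR(inner→interface) = 1282 − 8170×0.01192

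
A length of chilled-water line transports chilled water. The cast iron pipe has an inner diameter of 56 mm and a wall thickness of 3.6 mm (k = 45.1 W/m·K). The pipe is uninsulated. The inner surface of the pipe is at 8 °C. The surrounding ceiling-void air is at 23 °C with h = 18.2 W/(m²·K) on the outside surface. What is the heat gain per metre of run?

q′ ≈ 54.1 W/m

Treating each annulus and film as a series resistance:
R_cast iron pipe wall = ln(31.6/28)/(2π×45.1×1) = 4.268×10^-4 K/W
R_outer film = 1/(h_o·2πr_oL) = 1/(18.2×2π×0.0316×1) = 0.2767 K/W
R_total = 0.2772 K/W
Q = ΔT/R_total = 15/0.2772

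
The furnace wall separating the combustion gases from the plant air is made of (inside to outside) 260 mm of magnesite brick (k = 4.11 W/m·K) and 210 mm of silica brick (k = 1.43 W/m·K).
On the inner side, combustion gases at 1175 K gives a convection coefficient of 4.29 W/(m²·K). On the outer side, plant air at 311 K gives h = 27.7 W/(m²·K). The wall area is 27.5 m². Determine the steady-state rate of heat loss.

Series thermal resistances:
R_inner film = 1/(h_i·A) = 1/(4.29×27.5) = 0.008476 K/W
R_magnesite brick = L/(kA) = 0.26/(4.11×27.5) = 0.0023 K/W
R_silica brick = L/(kA) = 0.21/(1.43×27.5) = 0.00534 K/W
R_outer film = 1/(h_o·A) = 1/(27.7×27.5) = 0.001313 K/W
R_total = 0.01743 K/W
Q = ΔT / R_total = 864 / 0.01743

Q ≈ 49600 W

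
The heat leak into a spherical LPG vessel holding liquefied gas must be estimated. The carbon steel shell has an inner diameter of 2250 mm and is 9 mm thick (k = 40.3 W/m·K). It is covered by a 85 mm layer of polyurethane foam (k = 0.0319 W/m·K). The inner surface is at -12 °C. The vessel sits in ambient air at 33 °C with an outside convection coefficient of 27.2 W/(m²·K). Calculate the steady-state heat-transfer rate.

For a spherical shell R = (1/r₁ − 1/r₂)/(4πk); film R = 1/(h·4πr²). In series:
R_carbon steel shell = (1/1.125 − 1/1.134)/(4π×40.3) = 1.393×10^-5 K/W
R_polyurethane foam = (1/1.134 − 1/1.219)/(4π×0.0319) = 0.1534 K/W
R_outer film = 1/(h·4πr_o²) = 1/(27.2×4π×1.219²) = 0.001969 K/W
R_total = 0.1554 K/W
Q = ΔT/R_total = 45/0.1554

Q ≈ 290 W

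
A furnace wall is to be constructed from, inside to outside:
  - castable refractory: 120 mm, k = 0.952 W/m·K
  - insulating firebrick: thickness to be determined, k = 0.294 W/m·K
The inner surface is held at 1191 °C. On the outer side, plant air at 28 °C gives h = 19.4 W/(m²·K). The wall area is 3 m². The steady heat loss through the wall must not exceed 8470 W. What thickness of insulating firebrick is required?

L ≈ 68.9 mm

Treating each layer as a thermal resistance in series:
R_castable refractory = L/(kA) = 0.12/(0.952×3) = 0.04202 K/W
R_outer film = 1/(h_o·A) = 1/(19.4×3) = 0.01718 K/W
Sum of the known resistances R_other = 0.0592 K/W
Required total resistance R_tot = ΔT/Q_allow = 1163/8470 = 0.1373 K/W
R_insulating firebrick = R_tot − R_other = 0.07811 K/W
L = R·k·A = 0.07811×0.294×3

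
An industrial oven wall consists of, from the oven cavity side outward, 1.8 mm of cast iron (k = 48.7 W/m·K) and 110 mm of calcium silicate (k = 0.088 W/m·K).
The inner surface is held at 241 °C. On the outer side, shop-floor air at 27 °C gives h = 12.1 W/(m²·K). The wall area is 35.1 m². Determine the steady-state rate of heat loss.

Q ≈ 5640 W

Thermal resistances in series:
R_cast iron = L/(kA) = 0.0018/(48.7×35.1) = 1.053×10^-6 K/W
R_calcium silicate = L/(kA) = 0.11/(0.088×35.1) = 0.03561 K/W
R_outer film = 1/(h_o·A) = 1/(12.1×35.1) = 0.002355 K/W
R_total = 0.03797 K/W
Q = ΔT / R_total = 214 / 0.03797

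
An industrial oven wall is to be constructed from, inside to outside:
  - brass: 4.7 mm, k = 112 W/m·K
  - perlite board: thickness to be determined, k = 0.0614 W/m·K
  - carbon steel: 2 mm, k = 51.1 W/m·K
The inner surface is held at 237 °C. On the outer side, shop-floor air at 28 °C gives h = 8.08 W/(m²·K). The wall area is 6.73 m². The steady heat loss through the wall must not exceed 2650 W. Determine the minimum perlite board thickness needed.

Thermal resistances in series:
R_brass = L/(kA) = 0.0047/(112×6.73) = 6.235×10^-6 K/W
R_carbon steel = L/(kA) = 0.002/(51.1×6.73) = 5.816×10^-6 K/W
R_outer film = 1/(h_o·A) = 1/(8.08×6.73) = 0.01839 K/W
Sum of the known resistances R_other = 0.0184 K/W
Required total resistance R_tot = ΔT/Q_allow = 209/2650 = 0.07887 K/W
R_perlite board = R_tot − R_other = 0.06047 K/W
L = R·k·A = 0.06047×0.0614×6.73

L ≈ 25 mm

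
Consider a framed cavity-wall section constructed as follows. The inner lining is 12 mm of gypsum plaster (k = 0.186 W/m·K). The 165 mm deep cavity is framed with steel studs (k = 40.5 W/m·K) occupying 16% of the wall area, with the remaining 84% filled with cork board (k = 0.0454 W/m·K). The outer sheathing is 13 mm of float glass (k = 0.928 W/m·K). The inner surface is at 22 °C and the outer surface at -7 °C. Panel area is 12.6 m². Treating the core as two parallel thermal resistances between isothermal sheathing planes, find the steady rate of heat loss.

Sheathing layers in series; stud and cavity paths in parallel between them.
R_inner = 0.012/(0.186×12.6) = 0.00512 K/W
R_stud  = 0.165/(40.5×0.16×12.6) = 0.002021 K/W
R_cav   = 0.165/(0.0454×0.84×12.6) = 0.3434 K/W
1/R_core = 1/R_stud + 1/R_cav → R_core = 0.002009 K/W
R_outer = 0.013/(0.928×12.6) = 0.001112 K/W
R_total = 0.008241 K/W
Q = ΔT/R_total = 29/0.008241

Q ≈ 3520 W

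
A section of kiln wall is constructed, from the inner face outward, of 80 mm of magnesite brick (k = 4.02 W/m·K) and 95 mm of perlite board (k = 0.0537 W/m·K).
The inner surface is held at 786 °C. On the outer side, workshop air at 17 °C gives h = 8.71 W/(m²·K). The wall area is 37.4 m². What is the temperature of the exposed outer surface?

T ≈ 63.4 °C

Using the resistance-network approach (series):
R_magnesite brick = L/(kA) = 0.08/(4.02×37.4) = 5.321×10^-4 K/W
R_perlite board = L/(kA) = 0.095/(0.0537×37.4) = 0.0473 K/W
R_outer film = 1/(h_o·A) = 1/(8.71×37.4) = 0.00307 K/W
R_total = 0.0509 K/W;  Q = ΔT/R_total = 769/0.0509 = 15110 W
T_interface = T_inner − Q·ΣR(inner→interface) = 786 − 15100×0.04783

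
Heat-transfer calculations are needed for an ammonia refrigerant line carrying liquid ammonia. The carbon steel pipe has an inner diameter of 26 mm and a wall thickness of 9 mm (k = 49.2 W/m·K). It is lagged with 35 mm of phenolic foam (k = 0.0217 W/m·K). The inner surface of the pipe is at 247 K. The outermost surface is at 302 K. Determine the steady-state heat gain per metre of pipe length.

Radial resistances (cylindrical: R_cond = ln(r_o/r_i)/(2πkL), R_conv = 1/(h·2πrL)):
R_carbon steel pipe wall = ln(22/13)/(2π×49.2×1) = 0.001702 K/W
R_phenolic foam = ln(57/22)/(2π×0.0217×1) = 6.982 K/W
R_total = 6.984 K/W
Q = ΔT/R_total = 55/6.984

q′ ≈ 7.88 W/m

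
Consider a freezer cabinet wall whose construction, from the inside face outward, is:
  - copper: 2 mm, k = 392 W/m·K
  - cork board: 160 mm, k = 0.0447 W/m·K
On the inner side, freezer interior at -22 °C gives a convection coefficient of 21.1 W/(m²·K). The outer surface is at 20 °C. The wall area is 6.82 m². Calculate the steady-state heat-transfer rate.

Series thermal resistances:
R_inner film = 1/(h_i·A) = 1/(21.1×6.82) = 0.006949 K/W
R_copper = L/(kA) = 0.002/(392×6.82) = 7.481×10^-7 K/W
R_cork board = L/(kA) = 0.16/(0.0447×6.82) = 0.5248 K/W
R_total = 0.5318 K/W
Q = ΔT / R_total = 42 / 0.5318

Q ≈ 79 W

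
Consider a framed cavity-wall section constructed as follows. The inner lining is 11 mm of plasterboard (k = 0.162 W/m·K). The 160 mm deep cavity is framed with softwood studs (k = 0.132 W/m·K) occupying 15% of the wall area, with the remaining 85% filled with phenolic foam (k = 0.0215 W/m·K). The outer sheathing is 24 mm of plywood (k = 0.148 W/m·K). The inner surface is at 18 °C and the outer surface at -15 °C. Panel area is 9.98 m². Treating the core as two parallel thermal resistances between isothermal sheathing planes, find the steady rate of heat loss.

Sheathing layers in series; stud and cavity paths in parallel between them.
R_inner = 0.011/(0.162×9.98) = 0.006804 K/W
R_stud  = 0.16/(0.132×0.15×9.98) = 0.8097 K/W
R_cav   = 0.16/(0.0215×0.85×9.98) = 0.8773 K/W
1/R_core = 1/R_stud + 1/R_cav → R_core = 0.4211 K/W
R_outer = 0.024/(0.148×9.98) = 0.01625 K/W
R_total = 0.4441 K/W
Q = ΔT/R_total = 33/0.4441

Q ≈ 74.3 W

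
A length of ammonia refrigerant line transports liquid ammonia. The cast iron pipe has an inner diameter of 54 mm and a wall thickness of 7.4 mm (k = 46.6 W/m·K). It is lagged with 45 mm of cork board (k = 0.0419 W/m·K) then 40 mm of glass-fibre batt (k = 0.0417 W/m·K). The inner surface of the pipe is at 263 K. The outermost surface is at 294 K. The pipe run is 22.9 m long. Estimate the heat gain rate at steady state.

Q ≈ 150 W

For a radial system each layer contributes R = ln(r_out/r_in)/(2πkL); films add R = 1/(hA).
R_cast iron pipe wall = ln(34.4/27)/(2π×46.6×22.9) = 3.613×10^-5 K/W
R_cork board = ln(79.4/34.4)/(2π×0.0419×22.9) = 0.1387 K/W
R_glass-fibre batt = ln(119.4/79.4)/(2π×0.0417×22.9) = 0.068 K/W
R_total = 0.2068 K/W
Q = ΔT/R_total = 31/0.2068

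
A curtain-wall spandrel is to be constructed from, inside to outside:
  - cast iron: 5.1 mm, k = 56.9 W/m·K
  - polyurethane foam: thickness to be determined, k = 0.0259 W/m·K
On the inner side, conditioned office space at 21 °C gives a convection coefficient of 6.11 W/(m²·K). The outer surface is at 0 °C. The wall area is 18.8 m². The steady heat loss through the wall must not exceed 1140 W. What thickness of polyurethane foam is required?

L ≈ 4.73 mm

Thermal resistances in series:
R_inner film = 1/(h_i·A) = 1/(6.11×18.8) = 0.008706 K/W
R_cast iron = L/(kA) = 0.0051/(56.9×18.8) = 4.768×10^-6 K/W
Sum of the known resistances R_other = 0.00871 K/W
Required total resistance R_tot = ΔT/Q_allow = 21/1140 = 0.01842 K/W
R_polyurethane foam = R_tot − R_other = 0.009711 K/W
L = R·k·A = 0.009711×0.0259×18.8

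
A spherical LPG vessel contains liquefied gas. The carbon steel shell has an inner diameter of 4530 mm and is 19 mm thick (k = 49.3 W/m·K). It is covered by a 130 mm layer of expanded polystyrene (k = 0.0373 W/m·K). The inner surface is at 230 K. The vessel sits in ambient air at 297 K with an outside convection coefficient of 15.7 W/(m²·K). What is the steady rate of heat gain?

Q ≈ 1310 W

Radial (spherical) resistances in series:
R_carbon steel shell = (1/2.265 − 1/2.284)/(4π×49.3) = 5.928×10^-6 K/W
R_expanded polystyrene = (1/2.284 − 1/2.414)/(4π×0.0373) = 0.0503 K/W
R_outer film = 1/(h·4πr_o²) = 1/(15.7×4π×2.414²) = 8.698×10^-4 K/W
R_total = 0.05118 K/W
Q = ΔT/R_total = 67/0.05118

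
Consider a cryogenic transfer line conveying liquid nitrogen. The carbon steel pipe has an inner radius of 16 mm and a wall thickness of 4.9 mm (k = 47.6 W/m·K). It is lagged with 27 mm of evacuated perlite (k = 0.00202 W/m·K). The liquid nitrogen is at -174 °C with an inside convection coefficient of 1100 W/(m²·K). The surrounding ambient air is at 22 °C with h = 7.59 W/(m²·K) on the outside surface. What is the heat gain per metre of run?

q′ ≈ 2.98 W/m

Radial resistances (cylindrical: R_cond = ln(r_o/r_i)/(2πkL), R_conv = 1/(h·2πrL)):
R_inner film = 1/(h_i·2πr₁L) = 1/(1100×2π×0.016×1) = 0.009043 K/W
R_carbon steel pipe wall = ln(20.9/16)/(2π×47.6×1) = 8.933×10^-4 K/W
R_evacuated perlite = ln(47.9/20.9)/(2π×0.00202×1) = 65.35 K/W
R_outer film = 1/(h_o·2πr_oL) = 1/(7.59×2π×0.0479×1) = 0.4378 K/W
R_total = 65.79 K/W
Q = ΔT/R_total = 196/65.79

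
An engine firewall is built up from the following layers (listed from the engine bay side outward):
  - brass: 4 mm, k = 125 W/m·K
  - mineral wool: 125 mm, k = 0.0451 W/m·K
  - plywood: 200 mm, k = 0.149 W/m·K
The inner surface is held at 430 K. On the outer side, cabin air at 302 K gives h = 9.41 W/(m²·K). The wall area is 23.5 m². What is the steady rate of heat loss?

Thermal resistances in series:
R_brass = L/(kA) = 0.004/(125×23.5) = 1.362×10^-6 K/W
R_mineral wool = L/(kA) = 0.125/(0.0451×23.5) = 0.1179 K/W
R_plywood = L/(kA) = 0.2/(0.149×23.5) = 0.05712 K/W
R_outer film = 1/(h_o·A) = 1/(9.41×23.5) = 0.004522 K/W
R_total = 0.1796 K/W
Q = ΔT / R_total = 128 / 0.1796

Q ≈ 713 W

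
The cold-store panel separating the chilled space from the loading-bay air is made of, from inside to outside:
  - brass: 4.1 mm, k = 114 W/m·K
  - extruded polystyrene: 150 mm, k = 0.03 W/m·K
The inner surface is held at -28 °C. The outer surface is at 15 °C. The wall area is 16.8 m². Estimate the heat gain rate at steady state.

Using the resistance-network approach (series):
R_brass = L/(kA) = 0.0041/(114×16.8) = 2.141×10^-6 K/W
R_extruded polystyrene = L/(kA) = 0.15/(0.03×16.8) = 0.2976 K/W
R_total = 0.2976 K/W
Q = ΔT / R_total = 43 / 0.2976

Q ≈ 144 W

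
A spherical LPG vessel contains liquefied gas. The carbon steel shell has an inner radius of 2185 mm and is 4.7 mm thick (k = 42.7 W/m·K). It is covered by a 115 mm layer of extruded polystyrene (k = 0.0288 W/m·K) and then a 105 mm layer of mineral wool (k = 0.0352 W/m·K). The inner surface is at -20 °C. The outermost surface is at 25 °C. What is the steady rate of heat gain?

Each spherical layer contributes R = (1/r_i − 1/r_o)/(4πk):
R_carbon steel shell = (1/2.185 − 1/2.1897)/(4π×42.7) = 1.831×10^-6 K/W
R_extruded polystyrene = (1/2.1897 − 1/2.3047)/(4π×0.0288) = 0.06296 K/W
R_mineral wool = (1/2.3047 − 1/2.4097)/(4π×0.0352) = 0.04274 K/W
R_total = 0.1057 K/W
Q = ΔT/R_total = 45/0.1057

Q ≈ 426 W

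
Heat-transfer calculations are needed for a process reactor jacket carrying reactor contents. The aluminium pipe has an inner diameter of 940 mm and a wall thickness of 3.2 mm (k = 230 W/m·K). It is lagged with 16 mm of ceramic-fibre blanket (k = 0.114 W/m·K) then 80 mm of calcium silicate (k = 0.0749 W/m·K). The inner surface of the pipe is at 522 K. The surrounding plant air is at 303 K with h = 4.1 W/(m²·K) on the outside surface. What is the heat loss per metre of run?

q′ ≈ 502 W/m

Treating each annulus and film as a series resistance:
R_aluminium pipe wall = ln(473.2/470)/(2π×230×1) = 4.695×10^-6 K/W
R_ceramic-fibre blanket = ln(489.2/473.2)/(2π×0.114×1) = 0.04642 K/W
R_calcium silicate = ln(569.2/489.2)/(2π×0.0749×1) = 0.3218 K/W
R_outer film = 1/(h_o·2πr_oL) = 1/(4.1×2π×0.5692×1) = 0.0682 K/W
R_total = 0.4365 K/W
Q = ΔT/R_total = 219/0.4365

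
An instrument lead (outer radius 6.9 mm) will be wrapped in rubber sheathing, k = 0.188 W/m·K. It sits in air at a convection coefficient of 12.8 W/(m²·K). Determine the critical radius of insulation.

r_cr ≈ 14.7 mm

For a cylinder r_cr = k/h = 0.188/12.8
r_cr = 14.7 mm; since the bare radius (6.9 mm) is below r_cr, adding a thin layer of insulation will *increase* heat loss.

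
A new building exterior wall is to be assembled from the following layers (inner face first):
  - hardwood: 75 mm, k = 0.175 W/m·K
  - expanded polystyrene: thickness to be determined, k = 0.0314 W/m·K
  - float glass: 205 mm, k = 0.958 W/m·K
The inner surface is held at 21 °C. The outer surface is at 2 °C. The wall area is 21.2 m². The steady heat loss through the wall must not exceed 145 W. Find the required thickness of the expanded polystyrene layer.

L ≈ 67.1 mm

Using the resistance-network approach (series):
R_hardwood = L/(kA) = 0.075/(0.175×21.2) = 0.02022 K/W
R_float glass = L/(kA) = 0.205/(0.958×21.2) = 0.01009 K/W
Sum of the known resistances R_other = 0.03031 K/W
Required total resistance R_tot = ΔT/Q_allow = 19/145 = 0.131 K/W
R_expanded polystyrene = R_tot − R_other = 0.1007 K/W
L = R·k·A = 0.1007×0.0314×21.2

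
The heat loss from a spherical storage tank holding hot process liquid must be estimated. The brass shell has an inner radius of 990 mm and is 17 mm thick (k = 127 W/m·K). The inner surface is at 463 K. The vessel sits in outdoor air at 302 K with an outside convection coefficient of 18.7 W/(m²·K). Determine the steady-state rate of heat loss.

For a spherical shell R = (1/r₁ − 1/r₂)/(4πk); film R = 1/(h·4πr²). In series:
R_brass shell = (1/0.99 − 1/1.007)/(4π×127) = 1.068×10^-5 K/W
R_outer film = 1/(h·4πr_o²) = 1/(18.7×4π×1.007²) = 0.004197 K/W
R_total = 0.004207 K/W
Q = ΔT/R_total = 161/0.004207

Q ≈ 38300 W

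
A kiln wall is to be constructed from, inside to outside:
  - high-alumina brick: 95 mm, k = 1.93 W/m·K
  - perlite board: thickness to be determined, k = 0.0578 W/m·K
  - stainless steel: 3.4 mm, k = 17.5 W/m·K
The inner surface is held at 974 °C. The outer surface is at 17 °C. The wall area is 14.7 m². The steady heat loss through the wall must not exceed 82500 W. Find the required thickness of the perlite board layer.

Thermal resistances in series:
R_high-alumina brick = L/(kA) = 0.095/(1.93×14.7) = 0.003348 K/W
R_stainless steel = L/(kA) = 0.0034/(17.5×14.7) = 1.322×10^-5 K/W
Sum of the known resistances R_other = 0.003362 K/W
Required total resistance R_tot = ΔT/Q_allow = 957/82500 = 0.0116 K/W
R_perlite board = R_tot − R_other = 0.008238 K/W
L = R·k·A = 0.008238×0.0578×14.7

L ≈ 7 mm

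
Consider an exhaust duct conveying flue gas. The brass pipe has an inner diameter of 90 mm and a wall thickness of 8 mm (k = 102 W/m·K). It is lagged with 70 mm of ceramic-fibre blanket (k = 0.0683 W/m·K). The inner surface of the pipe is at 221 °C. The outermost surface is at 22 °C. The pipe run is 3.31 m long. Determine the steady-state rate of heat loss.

Q ≈ 336 W

Radial resistances (cylindrical: R_cond = ln(r_o/r_i)/(2πkL), R_conv = 1/(h·2πrL)):
R_brass pipe wall = ln(53/45)/(2π×102×3.31) = 7.714×10^-5 K/W
R_ceramic-fibre blanket = ln(123/53)/(2π×0.0683×3.31) = 0.5927 K/W
R_total = 0.5928 K/W
Q = ΔT/R_total = 199/0.5928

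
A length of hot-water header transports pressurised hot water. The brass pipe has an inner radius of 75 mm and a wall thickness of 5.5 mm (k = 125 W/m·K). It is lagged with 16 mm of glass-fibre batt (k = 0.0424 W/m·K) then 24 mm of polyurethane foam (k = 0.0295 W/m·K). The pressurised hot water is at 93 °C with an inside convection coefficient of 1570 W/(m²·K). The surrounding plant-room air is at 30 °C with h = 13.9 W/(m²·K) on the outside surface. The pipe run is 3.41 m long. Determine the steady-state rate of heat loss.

Q ≈ 109 W

Per-layer cylindrical resistances, series-summed:
R_inner film = 1/(h_i·2πr₁L) = 1/(1570×2π×0.075×3.41) = 3.964×10^-4 K/W
R_brass pipe wall = ln(80.5/75)/(2π×125×3.41) = 2.642×10^-5 K/W
R_glass-fibre batt = ln(96.5/80.5)/(2π×0.0424×3.41) = 0.1996 K/W
R_polyurethane foam = ln(120.5/96.5)/(2π×0.0295×3.41) = 0.3514 K/W
R_outer film = 1/(h_o·2πr_oL) = 1/(13.9×2π×0.1205×3.41) = 0.02787 K/W
R_total = 0.5792 K/W
Q = ΔT/R_total = 63/0.5792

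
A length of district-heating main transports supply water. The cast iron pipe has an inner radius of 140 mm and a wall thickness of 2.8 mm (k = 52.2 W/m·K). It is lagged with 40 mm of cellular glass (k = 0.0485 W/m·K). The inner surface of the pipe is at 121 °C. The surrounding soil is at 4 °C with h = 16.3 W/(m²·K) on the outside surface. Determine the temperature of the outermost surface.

T ≈ 11.2 °C

For a radial system each layer contributes R = ln(r_out/r_in)/(2πkL); films add R = 1/(hA).
R_cast iron pipe wall = ln(142.8/140)/(2π×52.2×1) = 6.038×10^-5 K/W
R_cellular glass = ln(182.8/142.8)/(2π×0.0485×1) = 0.8104 K/W
R_outer film = 1/(h_o·2πr_oL) = 1/(16.3×2π×0.1828×1) = 0.05341 K/W
R_total = 0.8638 K/W
Q = ΔT/R_total = 117/0.8638
Q = 135 W/m
T_interface = T_inner − Q·ΣR(inner→interface) = 121 − 135×0.8104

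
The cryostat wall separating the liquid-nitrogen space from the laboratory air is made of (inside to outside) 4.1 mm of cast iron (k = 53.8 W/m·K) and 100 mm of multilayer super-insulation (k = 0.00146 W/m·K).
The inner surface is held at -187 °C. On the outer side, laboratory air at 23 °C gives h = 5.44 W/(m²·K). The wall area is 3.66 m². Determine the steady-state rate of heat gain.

Q ≈ 11.2 W

Series thermal resistances:
R_cast iron = L/(kA) = 0.0041/(53.8×3.66) = 2.082×10^-5 K/W
R_multilayer super-insulation = L/(kA) = 0.1/(0.00146×3.66) = 18.71 K/W
R_outer film = 1/(h_o·A) = 1/(5.44×3.66) = 0.05023 K/W
R_total = 18.76 K/W
Q = ΔT / R_total = 210 / 18.76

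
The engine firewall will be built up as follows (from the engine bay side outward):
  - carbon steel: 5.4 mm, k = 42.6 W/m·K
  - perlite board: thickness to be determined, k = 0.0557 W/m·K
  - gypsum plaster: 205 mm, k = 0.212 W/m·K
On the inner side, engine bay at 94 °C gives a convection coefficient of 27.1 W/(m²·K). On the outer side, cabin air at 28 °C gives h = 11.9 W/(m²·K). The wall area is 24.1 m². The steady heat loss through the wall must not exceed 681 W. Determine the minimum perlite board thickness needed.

L ≈ 69.5 mm

Model the wall as resistances in series:
R_inner film = 1/(h_i·A) = 1/(27.1×24.1) = 0.001531 K/W
R_carbon steel = L/(kA) = 0.0054/(42.6×24.1) = 5.26×10^-6 K/W
R_gypsum plaster = L/(kA) = 0.205/(0.212×24.1) = 0.04012 K/W
R_outer film = 1/(h_o·A) = 1/(11.9×24.1) = 0.003487 K/W
Sum of the known resistances R_other = 0.04515 K/W
Required total resistance R_tot = ΔT/Q_allow = 66/681 = 0.09692 K/W
R_perlite board = R_tot − R_other = 0.05177 K/W
L = R·k·A = 0.05177×0.0557×24.1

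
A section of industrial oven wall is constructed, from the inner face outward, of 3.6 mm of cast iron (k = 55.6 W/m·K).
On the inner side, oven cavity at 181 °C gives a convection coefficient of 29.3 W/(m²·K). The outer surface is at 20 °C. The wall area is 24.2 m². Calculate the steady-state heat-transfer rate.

Thermal resistances in series:
R_inner film = 1/(h_i·A) = 1/(29.3×24.2) = 0.00141 K/W
R_cast iron = L/(kA) = 0.0036/(55.6×24.2) = 2.676×10^-6 K/W
R_total = 0.001413 K/W
Q = ΔT / R_total = 161 / 0.001413

Q ≈ 114000 W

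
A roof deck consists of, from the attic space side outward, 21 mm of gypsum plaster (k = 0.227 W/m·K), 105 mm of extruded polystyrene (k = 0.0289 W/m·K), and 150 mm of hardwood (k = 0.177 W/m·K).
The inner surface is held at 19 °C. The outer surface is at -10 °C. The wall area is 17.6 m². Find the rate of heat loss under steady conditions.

Q ≈ 112 W

Model the wall as resistances in series:
R_gypsum plaster = L/(kA) = 0.021/(0.227×17.6) = 0.005256 K/W
R_extruded polystyrene = L/(kA) = 0.105/(0.0289×17.6) = 0.2064 K/W
R_hardwood = L/(kA) = 0.15/(0.177×17.6) = 0.04815 K/W
R_total = 0.2598 K/W
Q = ΔT / R_total = 29 / 0.2598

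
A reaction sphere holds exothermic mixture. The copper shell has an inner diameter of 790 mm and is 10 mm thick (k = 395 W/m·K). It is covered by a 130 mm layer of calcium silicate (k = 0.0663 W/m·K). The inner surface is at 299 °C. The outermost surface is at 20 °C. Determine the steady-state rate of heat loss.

Q ≈ 387 W

Radial (spherical) resistances in series:
R_copper shell = (1/0.395 − 1/0.405)/(4π×395) = 1.259×10^-5 K/W
R_calcium silicate = (1/0.405 − 1/0.535)/(4π×0.0663) = 0.7201 K/W
R_total = 0.7201 K/W
Q = ΔT/R_total = 279/0.7201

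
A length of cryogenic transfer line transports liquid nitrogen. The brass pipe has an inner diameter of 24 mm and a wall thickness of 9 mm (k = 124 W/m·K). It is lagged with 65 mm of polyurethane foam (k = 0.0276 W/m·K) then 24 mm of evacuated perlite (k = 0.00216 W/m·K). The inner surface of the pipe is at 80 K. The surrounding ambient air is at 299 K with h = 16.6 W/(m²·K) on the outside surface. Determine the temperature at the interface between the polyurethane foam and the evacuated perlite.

Cylindrical conduction, so R = ln(r₂/r₁)/(2πkL) per layer, in series:
R_brass pipe wall = ln(21/12)/(2π×124×1) = 7.183×10^-4 K/W
R_polyurethane foam = ln(86/21)/(2π×0.0276×1) = 8.13 K/W
R_evacuated perlite = ln(110/86)/(2π×0.00216×1) = 18.14 K/W
R_outer film = 1/(h_o·2πr_oL) = 1/(16.6×2π×0.11×1) = 0.08716 K/W
R_total = 26.35 K/W
Q = ΔT/R_total = 219/26.35
Q = 8.31 W/m
T_interface = T_inner + Q·ΣR(inner→interface) = 80 + 8.31×8.13

T ≈ 148 K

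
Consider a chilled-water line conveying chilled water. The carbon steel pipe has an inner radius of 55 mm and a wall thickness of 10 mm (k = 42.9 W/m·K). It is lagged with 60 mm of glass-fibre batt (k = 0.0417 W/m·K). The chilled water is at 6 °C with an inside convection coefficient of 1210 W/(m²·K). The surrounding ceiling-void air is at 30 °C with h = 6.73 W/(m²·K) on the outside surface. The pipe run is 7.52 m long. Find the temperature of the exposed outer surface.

T ≈ 28.3 °C

Treating each annulus and film as a series resistance:
R_inner film = 1/(h_i·2πr₁L) = 1/(1210×2π×0.055×7.52) = 3.18×10^-4 K/W
R_carbon steel pipe wall = ln(65/55)/(2π×42.9×7.52) = 8.241×10^-5 K/W
R_glass-fibre batt = ln(125/65)/(2π×0.0417×7.52) = 0.3319 K/W
R_outer film = 1/(h_o·2πr_oL) = 1/(6.73×2π×0.125×7.52) = 0.02516 K/W
R_total = 0.3574 K/W
Q = ΔT/R_total = 24/0.3574
Q = 67.1 W
T_interface = T_inner + Q·ΣR(inner→interface) = 6 + 67.1×0.3323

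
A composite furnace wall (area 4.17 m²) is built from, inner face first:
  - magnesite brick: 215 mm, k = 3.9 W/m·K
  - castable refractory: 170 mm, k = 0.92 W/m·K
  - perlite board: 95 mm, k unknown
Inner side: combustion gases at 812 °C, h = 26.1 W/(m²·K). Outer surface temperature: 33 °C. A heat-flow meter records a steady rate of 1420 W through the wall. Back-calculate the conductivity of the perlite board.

Treating each layer as a thermal resistance in series:
R_inner film = 1/(h_i·A) = 1/(26.1×4.17) = 0.009188 K/W
R_magnesite brick = L/(kA) = 0.215/(3.9×4.17) = 0.01322 K/W
R_castable refractory = L/(kA) = 0.17/(0.92×4.17) = 0.04431 K/W
Sum of known resistances R_other = 0.06672 K/W
Total R = ΔT/Q = 779/1420 = 0.5486 K/W
R_perlite board = R_total − R_other = 0.4819 K/W
k = L/(R·A) = 0.095/(0.4819×4.17)

k ≈ 0.0473 W/(m·K)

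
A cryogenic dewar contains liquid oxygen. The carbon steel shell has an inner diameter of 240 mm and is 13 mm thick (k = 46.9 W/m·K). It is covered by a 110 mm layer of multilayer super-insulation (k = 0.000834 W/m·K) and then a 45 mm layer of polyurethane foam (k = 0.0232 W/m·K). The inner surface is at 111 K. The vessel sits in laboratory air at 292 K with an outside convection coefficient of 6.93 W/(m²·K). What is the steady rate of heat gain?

Each spherical layer contributes R = (1/r_i − 1/r_o)/(4πk):
R_carbon steel shell = (1/0.12 − 1/0.133)/(4π×46.9) = 0.001382 K/W
R_multilayer super-insulation = (1/0.133 − 1/0.243)/(4π×0.000834) = 324.8 K/W
R_polyurethane foam = (1/0.243 − 1/0.288)/(4π×0.0232) = 2.206 K/W
R_outer film = 1/(h·4πr_o²) = 1/(6.93×4π×0.288²) = 0.1384 K/W
R_total = 327.1 K/W
Q = ΔT/R_total = 181/327.1

Q ≈ 0.553 W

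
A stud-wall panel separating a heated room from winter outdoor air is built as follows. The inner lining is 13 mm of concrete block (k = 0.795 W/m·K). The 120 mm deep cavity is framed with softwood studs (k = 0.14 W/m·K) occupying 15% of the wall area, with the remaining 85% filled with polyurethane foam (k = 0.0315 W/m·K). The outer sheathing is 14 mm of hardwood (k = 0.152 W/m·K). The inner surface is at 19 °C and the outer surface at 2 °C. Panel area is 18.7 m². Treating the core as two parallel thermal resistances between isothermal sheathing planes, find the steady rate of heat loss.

Sheathing layers in series; stud and cavity paths in parallel between them.
R_inner = 0.013/(0.795×18.7) = 8.744×10^-4 K/W
R_stud  = 0.12/(0.14×0.15×18.7) = 0.3056 K/W
R_cav   = 0.12/(0.0315×0.85×18.7) = 0.2397 K/W
1/R_core = 1/R_stud + 1/R_cav → R_core = 0.1343 K/W
R_outer = 0.014/(0.152×18.7) = 0.004925 K/W
R_total = 0.1401 K/W
Q = ΔT/R_total = 17/0.1401

Q ≈ 121 W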